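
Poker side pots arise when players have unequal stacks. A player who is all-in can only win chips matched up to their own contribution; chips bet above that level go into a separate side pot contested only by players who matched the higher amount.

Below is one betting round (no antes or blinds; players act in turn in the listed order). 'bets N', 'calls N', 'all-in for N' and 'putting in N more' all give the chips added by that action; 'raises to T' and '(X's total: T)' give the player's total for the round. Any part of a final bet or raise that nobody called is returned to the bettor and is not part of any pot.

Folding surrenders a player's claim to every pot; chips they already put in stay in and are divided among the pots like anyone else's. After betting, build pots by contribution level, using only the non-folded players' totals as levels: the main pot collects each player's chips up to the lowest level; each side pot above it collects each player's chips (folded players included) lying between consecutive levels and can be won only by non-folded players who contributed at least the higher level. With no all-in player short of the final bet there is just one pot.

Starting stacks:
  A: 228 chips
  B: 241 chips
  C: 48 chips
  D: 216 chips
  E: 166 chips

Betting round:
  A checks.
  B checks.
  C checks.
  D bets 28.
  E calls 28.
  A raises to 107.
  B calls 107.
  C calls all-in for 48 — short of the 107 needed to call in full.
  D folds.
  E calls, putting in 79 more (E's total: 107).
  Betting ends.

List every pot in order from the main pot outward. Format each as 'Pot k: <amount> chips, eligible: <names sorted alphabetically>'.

Contributions: A=107, B=107, C=48, D=28, E=107
Folded: D
Pot levels (distinct totals of non-folded players): 48, 107
Layer 1-48: A 48 + B 48 + C 48 + D 28 + E 48 = 220 chips; eligible A, B, C, E
Layer 49-107: 59 each from A, B, E = 59*3 = 177 chips; eligible A, B, E

Pot 1: 220 chips, eligible: A, B, C, E
Pot 2: 177 chips, eligible: A, B, E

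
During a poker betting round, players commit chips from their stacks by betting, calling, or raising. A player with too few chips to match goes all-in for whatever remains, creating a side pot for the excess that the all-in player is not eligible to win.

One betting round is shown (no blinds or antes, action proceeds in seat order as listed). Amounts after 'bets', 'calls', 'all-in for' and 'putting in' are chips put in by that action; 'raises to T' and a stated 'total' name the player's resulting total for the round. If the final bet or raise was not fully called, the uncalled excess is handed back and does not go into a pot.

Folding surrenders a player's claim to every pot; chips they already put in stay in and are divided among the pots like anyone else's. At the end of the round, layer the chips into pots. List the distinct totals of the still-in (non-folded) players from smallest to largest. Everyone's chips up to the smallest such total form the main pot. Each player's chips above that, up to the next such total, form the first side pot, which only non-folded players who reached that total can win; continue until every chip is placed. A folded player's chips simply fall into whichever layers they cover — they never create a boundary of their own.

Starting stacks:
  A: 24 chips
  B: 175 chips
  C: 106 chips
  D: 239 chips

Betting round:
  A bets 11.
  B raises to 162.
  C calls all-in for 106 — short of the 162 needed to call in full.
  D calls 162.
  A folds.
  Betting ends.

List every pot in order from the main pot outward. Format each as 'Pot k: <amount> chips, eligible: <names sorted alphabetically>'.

Pot 1: 329 chips, eligible: B, C, D
Pot 2: 112 chips, eligible: B, D

Derivation:
Contributions: A=11, B=162, C=106, D=162
Folded: A
Pot levels (distinct totals of non-folded players): 106, 162
Layer 1-106: A 11 + B 106 + C 106 + D 106 = 329 chips; eligible B, C, D
Layer 107-162: 56 each from B, D = 56*2 = 112 chips; eligible B, D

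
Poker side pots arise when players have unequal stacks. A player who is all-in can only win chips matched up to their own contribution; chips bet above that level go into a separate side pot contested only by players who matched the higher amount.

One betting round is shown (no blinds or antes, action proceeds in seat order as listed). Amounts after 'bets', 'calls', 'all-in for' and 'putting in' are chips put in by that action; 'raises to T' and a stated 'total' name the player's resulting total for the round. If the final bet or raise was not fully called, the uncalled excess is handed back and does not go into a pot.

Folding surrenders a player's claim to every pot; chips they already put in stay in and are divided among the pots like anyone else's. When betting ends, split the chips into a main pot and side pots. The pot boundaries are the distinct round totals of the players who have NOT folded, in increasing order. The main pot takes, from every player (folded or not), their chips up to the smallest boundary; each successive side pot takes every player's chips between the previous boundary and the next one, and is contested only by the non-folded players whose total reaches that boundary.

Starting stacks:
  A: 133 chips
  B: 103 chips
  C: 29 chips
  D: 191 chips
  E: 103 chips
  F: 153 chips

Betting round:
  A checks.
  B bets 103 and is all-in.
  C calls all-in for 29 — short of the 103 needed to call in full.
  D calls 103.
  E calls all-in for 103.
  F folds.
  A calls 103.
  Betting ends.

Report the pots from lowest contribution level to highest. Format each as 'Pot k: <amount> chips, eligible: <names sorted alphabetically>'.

Contributions: A=103, B=103, C=29, D=103, E=103
Folded: F
Pot levels (distinct totals of non-folded players): 29, 103
Layer 1-29: 29 each from A, B, C, D, E = 29*5 = 145 chips; eligible A, B, C, D, E
Layer 30-103: 74 each from A, B, D, E = 74*4 = 296 chips; eligible A, B, D, E

Pot 1: 145 chips, eligible: A, B, C, D, E
Pot 2: 296 chips, eligible: A, B, D, E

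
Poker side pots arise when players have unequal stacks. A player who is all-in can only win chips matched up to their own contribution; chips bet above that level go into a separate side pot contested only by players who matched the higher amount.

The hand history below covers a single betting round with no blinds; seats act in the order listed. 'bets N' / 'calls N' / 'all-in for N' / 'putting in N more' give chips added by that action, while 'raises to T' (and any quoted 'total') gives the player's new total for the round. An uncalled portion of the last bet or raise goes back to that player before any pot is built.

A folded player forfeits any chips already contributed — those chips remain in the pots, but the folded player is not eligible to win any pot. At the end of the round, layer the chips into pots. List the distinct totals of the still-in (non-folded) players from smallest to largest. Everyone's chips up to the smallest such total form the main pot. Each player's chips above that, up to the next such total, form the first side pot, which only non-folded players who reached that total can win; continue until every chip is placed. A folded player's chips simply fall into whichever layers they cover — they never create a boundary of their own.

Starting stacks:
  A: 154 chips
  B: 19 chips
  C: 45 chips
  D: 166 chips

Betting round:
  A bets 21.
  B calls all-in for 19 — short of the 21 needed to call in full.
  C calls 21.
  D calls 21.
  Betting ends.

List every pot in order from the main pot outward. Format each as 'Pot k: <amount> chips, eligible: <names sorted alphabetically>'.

Contributions: A=21, B=19, C=21, D=21
Pot levels (distinct totals of non-folded players): 19, 21
Layer 1-19: 19 each from A, B, C, D = 19*4 = 76 chips; eligible A, B, C, D
Layer 20-21: 2 each from A, C, D = 2*3 = 6 chips; eligible A, C, D

Pot 1: 76 chips, eligible: A, B, C, D
Pot 2: 6 chips, eligible: A, C, D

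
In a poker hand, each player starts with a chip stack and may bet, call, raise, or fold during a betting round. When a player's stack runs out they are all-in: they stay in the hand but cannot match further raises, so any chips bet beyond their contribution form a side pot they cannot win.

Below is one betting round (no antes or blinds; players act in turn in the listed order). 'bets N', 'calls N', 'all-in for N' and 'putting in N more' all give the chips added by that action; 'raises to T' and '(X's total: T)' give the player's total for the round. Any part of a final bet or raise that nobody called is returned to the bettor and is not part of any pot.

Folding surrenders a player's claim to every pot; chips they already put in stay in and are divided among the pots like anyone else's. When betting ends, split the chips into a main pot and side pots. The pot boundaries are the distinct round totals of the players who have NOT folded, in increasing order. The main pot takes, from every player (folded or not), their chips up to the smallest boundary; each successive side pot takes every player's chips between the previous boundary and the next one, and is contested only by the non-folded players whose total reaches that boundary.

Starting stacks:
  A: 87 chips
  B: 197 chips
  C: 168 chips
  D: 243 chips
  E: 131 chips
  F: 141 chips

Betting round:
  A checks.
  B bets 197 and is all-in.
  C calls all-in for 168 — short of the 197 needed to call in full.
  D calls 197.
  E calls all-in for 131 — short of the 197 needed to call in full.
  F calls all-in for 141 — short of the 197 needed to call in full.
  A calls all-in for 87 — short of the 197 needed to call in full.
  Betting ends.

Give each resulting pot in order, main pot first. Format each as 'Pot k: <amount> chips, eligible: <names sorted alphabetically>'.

Pot 1: 522 chips, eligible: A, B, C, D, E, F
Pot 2: 220 chips, eligible: B, C, D, E, F
Pot 3: 40 chips, eligible: B, C, D, F
Pot 4: 81 chips, eligible: B, C, D
Pot 5: 58 chips, eligible: B, D

Derivation:
Contributions: A=87, B=197, C=168, D=197, E=131, F=141
Pot levels (distinct totals of non-folded players): 87, 131, 141, 168, 197
Layer 1-87: 87 each from A, B, C, D, E, F = 87*6 = 522 chips; eligible A, B, C, D, E, F
Layer 88-131: 44 each from B, C, D, E, F = 44*5 = 220 chips; eligible B, C, D, E, F
Layer 132-141: 10 each from B, C, D, F = 10*4 = 40 chips; eligible B, C, D, F
Layer 142-168: 27 each from B, C, D = 27*3 = 81 chips; eligible B, C, D
Layer 169-197: 29 each from B, D = 29*2 = 58 chips; eligible B, D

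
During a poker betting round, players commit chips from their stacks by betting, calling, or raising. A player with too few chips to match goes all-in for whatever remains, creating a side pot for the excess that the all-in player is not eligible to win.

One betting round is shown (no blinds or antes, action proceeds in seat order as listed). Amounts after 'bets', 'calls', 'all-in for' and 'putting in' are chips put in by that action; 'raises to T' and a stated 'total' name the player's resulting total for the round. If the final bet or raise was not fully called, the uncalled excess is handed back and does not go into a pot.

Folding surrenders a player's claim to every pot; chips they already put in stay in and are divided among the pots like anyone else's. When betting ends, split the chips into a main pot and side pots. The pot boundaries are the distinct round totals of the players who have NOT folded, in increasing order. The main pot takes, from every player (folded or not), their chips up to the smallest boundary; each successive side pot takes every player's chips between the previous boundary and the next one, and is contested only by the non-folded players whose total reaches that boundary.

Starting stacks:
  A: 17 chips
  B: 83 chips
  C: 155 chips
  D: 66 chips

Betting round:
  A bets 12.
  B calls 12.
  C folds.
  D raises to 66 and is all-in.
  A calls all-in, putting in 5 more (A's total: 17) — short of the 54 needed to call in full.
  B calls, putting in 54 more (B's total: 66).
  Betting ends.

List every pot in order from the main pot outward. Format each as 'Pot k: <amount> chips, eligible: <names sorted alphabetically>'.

Pot 1: 51 chips, eligible: A, B, D
Pot 2: 98 chips, eligible: B, D

Derivation:
Contributions: A=17, B=66, D=66
Folded: C
Pot levels (distinct totals of non-folded players): 17, 66
Layer 1-17: 17 each from A, B, D = 17*3 = 51 chips; eligible A, B, D
Layer 18-66: 49 each from B, D = 49*2 = 98 chips; eligible B, D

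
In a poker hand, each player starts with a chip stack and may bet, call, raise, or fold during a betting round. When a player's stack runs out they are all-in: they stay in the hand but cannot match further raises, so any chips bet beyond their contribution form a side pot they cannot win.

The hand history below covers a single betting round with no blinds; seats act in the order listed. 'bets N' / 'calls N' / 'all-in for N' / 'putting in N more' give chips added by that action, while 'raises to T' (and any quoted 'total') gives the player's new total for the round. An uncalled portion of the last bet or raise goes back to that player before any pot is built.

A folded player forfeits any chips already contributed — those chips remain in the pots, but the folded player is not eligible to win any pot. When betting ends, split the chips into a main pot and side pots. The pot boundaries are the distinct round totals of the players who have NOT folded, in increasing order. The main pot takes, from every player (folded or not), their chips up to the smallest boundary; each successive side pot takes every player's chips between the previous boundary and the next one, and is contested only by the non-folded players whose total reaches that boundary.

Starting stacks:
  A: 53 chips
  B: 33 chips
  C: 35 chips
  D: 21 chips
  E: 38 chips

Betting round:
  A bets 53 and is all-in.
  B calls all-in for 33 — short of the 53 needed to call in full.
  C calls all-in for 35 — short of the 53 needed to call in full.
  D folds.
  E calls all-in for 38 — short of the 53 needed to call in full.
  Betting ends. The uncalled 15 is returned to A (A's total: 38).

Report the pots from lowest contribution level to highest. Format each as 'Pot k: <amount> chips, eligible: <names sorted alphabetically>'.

Contributions (after 15 returned to A): A=38, B=33, C=35, E=38
Folded: D
Pot levels (distinct totals of non-folded players): 33, 35, 38
Layer 1-33: 33 each from A, B, C, E = 33*4 = 132 chips; eligible A, B, C, E
Layer 34-35: 2 each from A, C, E = 2*3 = 6 chips; eligible A, C, E
Layer 36-38: 3 each from A, E = 3*2 = 6 chips; eligible A, E

Pot 1: 132 chips, eligible: A, B, C, E
Pot 2: 6 chips, eligible: A, C, E
Pot 3: 6 chips, eligible: A, E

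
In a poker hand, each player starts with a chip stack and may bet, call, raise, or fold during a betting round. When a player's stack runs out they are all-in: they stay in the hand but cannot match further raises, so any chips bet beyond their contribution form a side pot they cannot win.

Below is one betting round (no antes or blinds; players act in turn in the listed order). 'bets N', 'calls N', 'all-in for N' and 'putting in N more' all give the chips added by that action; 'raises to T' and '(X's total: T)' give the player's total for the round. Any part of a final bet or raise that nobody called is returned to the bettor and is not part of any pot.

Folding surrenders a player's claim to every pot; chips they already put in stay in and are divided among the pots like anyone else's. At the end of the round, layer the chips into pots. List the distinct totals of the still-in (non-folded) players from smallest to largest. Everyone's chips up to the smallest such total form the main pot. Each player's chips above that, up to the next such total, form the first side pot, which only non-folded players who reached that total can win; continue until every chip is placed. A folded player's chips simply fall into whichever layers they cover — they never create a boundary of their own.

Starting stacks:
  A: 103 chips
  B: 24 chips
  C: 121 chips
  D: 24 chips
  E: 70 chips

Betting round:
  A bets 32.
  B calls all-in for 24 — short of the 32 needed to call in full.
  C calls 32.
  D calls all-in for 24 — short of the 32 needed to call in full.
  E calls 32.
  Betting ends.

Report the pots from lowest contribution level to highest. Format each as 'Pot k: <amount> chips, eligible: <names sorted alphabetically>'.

Contributions: A=32, B=24, C=32, D=24, E=32
Pot levels (distinct totals of non-folded players): 24, 32
Layer 1-24: 24 each from A, B, C, D, E = 24*5 = 120 chips; eligible A, B, C, D, E
Layer 25-32: 8 each from A, C, E = 8*3 = 24 chips; eligible A, C, E

Pot 1: 120 chips, eligible: A, B, C, D, E
Pot 2: 24 chips, eligible: A, C, E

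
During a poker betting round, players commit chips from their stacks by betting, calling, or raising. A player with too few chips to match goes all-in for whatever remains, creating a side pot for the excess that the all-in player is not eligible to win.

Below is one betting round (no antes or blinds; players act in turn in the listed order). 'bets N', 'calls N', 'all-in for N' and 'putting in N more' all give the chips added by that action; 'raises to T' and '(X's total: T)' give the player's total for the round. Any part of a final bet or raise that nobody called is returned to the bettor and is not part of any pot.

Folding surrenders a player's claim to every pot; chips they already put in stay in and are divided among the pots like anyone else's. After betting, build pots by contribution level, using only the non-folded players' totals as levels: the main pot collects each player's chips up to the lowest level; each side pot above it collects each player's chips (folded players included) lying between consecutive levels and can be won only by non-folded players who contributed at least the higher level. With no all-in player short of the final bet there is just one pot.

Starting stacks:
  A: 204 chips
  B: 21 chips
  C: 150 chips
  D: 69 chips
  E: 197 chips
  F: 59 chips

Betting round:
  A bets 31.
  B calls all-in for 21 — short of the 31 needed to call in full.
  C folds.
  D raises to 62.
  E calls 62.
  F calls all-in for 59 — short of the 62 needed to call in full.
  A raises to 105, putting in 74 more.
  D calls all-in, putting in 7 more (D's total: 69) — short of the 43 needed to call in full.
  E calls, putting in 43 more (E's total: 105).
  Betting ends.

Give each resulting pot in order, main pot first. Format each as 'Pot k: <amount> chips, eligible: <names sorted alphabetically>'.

Pot 1: 105 chips, eligible: A, B, D, E, F
Pot 2: 152 chips, eligible: A, D, E, F
Pot 3: 30 chips, eligible: A, D, E
Pot 4: 72 chips, eligible: A, E

Derivation:
Contributions: A=105, B=21, D=69, E=105, F=59
Folded: C
Pot levels (distinct totals of non-folded players): 21, 59, 69, 105
Layer 1-21: 21 each from A, B, D, E, F = 21*5 = 105 chips; eligible A, B, D, E, F
Layer 22-59: 38 each from A, D, E, F = 38*4 = 152 chips; eligible A, D, E, F
Layer 60-69: 10 each from A, D, E = 10*3 = 30 chips; eligible A, D, E
Layer 70-105: 36 each from A, E = 36*2 = 72 chips; eligible A, E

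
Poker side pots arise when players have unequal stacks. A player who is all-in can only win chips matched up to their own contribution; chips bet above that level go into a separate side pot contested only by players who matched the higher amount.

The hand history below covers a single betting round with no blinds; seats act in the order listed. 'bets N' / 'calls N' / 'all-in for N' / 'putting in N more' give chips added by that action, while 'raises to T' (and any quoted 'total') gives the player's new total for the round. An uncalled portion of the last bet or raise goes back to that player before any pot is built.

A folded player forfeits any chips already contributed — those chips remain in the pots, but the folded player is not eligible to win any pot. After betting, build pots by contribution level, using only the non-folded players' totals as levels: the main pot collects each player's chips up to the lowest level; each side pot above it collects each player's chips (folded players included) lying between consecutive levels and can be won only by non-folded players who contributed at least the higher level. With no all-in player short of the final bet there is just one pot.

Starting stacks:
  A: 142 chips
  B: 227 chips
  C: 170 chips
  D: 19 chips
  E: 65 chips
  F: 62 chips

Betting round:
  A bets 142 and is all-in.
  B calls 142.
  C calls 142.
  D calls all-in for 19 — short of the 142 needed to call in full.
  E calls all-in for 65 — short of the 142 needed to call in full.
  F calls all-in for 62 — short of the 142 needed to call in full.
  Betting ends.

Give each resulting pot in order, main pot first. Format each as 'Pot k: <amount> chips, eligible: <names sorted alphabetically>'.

Contributions: A=142, B=142, C=142, D=19, E=65, F=62
Pot levels (distinct totals of non-folded players): 19, 62, 65, 142
Layer 1-19: 19 each from A, B, C, D, E, F = 19*6 = 114 chips; eligible A, B, C, D, E, F
Layer 20-62: 43 each from A, B, C, E, F = 43*5 = 215 chips; eligible A, B, C, E, F
Layer 63-65: 3 each from A, B, C, E = 3*4 = 12 chips; eligible A, B, C, E
Layer 66-142: 77 each from A, B, C = 77*3 = 231 chips; eligible A, B, C

Pot 1: 114 chips, eligible: A, B, C, D, E, F
Pot 2: 215 chips, eligible: A, B, C, E, F
Pot 3: 12 chips, eligible: A, B, C, E
Pot 4: 231 chips, eligible: A, B, C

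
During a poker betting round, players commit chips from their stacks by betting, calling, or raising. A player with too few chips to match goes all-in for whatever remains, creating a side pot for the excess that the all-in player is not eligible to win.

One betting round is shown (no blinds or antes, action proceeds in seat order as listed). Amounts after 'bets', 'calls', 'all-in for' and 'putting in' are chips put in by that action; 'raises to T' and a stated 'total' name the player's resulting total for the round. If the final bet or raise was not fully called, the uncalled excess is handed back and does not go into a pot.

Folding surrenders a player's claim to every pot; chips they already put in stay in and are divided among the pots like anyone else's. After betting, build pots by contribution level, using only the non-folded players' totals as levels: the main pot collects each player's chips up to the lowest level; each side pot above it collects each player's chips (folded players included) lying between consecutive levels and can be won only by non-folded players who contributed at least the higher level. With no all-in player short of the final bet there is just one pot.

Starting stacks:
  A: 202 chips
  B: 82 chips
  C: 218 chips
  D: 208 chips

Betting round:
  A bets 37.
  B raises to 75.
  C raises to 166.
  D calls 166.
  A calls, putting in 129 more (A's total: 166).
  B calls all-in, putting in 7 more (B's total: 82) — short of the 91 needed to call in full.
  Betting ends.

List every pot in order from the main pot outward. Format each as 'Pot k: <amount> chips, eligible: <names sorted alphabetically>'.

Pot 1: 328 chips, eligible: A, B, C, D
Pot 2: 252 chips, eligible: A, C, D

Derivation:
Contributions: A=166, B=82, C=166, D=166
Pot levels (distinct totals of non-folded players): 82, 166
Layer 1-82: 82 each from A, B, C, D = 82*4 = 328 chips; eligible A, B, C, D
Layer 83-166: 84 each from A, C, D = 84*3 = 252 chips; eligible A, C, D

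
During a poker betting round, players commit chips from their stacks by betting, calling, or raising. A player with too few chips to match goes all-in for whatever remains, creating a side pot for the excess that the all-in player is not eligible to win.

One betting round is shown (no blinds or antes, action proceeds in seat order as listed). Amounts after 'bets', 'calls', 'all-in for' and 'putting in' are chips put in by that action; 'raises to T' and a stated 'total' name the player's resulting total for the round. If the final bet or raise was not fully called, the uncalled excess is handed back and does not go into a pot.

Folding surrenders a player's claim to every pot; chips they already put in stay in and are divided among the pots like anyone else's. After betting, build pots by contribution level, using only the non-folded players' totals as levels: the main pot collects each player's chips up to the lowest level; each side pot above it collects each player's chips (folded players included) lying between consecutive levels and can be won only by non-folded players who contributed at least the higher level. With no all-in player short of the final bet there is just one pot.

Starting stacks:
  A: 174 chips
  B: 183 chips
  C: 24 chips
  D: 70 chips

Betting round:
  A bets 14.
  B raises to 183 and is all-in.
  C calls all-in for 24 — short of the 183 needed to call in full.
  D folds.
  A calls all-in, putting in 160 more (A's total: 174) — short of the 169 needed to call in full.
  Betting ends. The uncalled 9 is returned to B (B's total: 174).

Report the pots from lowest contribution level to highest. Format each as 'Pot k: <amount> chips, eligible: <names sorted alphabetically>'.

Pot 1: 72 chips, eligible: A, B, C
Pot 2: 300 chips, eligible: A, B

Derivation:
Contributions (after 9 returned to B): A=174, B=174, C=24
Folded: D
Pot levels (distinct totals of non-folded players): 24, 174
Layer 1-24: 24 each from A, B, C = 24*3 = 72 chips; eligible A, B, C
Layer 25-174: 150 each from A, B = 150*2 = 300 chips; eligible A, B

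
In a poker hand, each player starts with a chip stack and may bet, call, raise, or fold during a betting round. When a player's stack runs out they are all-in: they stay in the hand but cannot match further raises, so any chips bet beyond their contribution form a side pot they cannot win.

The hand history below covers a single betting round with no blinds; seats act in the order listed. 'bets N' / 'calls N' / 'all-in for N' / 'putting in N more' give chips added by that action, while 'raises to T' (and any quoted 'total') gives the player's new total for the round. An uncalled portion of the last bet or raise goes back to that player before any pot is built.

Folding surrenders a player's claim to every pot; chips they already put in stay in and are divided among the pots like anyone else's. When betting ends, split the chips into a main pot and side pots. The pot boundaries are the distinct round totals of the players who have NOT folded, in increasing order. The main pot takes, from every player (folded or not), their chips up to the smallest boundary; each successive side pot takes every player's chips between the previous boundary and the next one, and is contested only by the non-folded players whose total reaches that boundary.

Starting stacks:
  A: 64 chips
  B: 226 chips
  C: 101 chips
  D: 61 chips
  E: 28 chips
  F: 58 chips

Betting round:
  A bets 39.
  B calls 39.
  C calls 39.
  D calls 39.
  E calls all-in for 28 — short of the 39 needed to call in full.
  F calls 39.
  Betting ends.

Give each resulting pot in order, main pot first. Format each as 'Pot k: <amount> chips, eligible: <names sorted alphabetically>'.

Contributions: A=39, B=39, C=39, D=39, E=28, F=39
Pot levels (distinct totals of non-folded players): 28, 39
Layer 1-28: 28 each from A, B, C, D, E, F = 28*6 = 168 chips; eligible A, B, C, D, E, F
Layer 29-39: 11 each from A, B, C, D, F = 11*5 = 55 chips; eligible A, B, C, D, F

Pot 1: 168 chips, eligible: A, B, C, D, E, F
Pot 2: 55 chips, eligible: A, B, C, D, F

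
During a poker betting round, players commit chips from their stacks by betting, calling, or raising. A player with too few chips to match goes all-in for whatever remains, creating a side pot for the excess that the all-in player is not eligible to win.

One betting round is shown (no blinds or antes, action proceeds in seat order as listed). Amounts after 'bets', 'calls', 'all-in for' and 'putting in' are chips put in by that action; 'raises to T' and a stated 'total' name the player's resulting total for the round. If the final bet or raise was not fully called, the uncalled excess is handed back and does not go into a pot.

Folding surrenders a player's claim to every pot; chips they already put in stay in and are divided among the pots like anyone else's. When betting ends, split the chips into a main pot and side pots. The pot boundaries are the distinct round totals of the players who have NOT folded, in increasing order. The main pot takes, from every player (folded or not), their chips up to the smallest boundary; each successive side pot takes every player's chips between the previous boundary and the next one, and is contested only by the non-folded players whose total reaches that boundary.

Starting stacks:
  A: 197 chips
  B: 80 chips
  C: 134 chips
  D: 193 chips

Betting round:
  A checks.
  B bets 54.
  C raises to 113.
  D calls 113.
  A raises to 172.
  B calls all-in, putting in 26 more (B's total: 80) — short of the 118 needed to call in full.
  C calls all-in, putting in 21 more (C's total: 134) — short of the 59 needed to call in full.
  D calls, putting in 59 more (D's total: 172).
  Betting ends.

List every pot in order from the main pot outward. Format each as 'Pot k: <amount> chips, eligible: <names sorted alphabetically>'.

Contributions: A=172, B=80, C=134, D=172
Pot levels (distinct totals of non-folded players): 80, 134, 172
Layer 1-80: 80 each from A, B, C, D = 80*4 = 320 chips; eligible A, B, C, D
Layer 81-134: 54 each from A, C, D = 54*3 = 162 chips; eligible A, C, D
Layer 135-172: 38 each from A, D = 38*2 = 76 chips; eligible A, D

Pot 1: 320 chips, eligible: A, B, C, D
Pot 2: 162 chips, eligible: A, C, D
Pot 3: 76 chips, eligible: A, D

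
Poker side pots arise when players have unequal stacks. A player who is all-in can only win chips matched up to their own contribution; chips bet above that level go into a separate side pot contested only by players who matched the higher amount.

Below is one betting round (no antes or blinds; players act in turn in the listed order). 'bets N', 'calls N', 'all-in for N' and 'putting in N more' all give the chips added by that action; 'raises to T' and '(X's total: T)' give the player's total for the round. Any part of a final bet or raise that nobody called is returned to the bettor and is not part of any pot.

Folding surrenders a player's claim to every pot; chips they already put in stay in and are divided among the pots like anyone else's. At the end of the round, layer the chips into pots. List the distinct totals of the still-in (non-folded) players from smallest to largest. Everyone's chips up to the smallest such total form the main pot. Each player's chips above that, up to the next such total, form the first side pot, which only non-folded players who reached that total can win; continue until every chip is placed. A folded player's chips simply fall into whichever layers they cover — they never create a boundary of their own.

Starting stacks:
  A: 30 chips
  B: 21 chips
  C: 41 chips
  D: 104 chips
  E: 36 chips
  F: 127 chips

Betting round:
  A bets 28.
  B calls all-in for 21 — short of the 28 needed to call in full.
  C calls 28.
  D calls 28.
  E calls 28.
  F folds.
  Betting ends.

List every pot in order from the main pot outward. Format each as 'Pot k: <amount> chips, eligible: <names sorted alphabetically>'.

Pot 1: 105 chips, eligible: A, B, C, D, E
Pot 2: 28 chips, eligible: A, C, D, E

Derivation:
Contributions: A=28, B=21, C=28, D=28, E=28
Folded: F
Pot levels (distinct totals of non-folded players): 21, 28
Layer 1-21: 21 each from A, B, C, D, E = 21*5 = 105 chips; eligible A, B, C, D, E
Layer 22-28: 7 each from A, C, D, E = 7*4 = 28 chips; eligible A, C, D, E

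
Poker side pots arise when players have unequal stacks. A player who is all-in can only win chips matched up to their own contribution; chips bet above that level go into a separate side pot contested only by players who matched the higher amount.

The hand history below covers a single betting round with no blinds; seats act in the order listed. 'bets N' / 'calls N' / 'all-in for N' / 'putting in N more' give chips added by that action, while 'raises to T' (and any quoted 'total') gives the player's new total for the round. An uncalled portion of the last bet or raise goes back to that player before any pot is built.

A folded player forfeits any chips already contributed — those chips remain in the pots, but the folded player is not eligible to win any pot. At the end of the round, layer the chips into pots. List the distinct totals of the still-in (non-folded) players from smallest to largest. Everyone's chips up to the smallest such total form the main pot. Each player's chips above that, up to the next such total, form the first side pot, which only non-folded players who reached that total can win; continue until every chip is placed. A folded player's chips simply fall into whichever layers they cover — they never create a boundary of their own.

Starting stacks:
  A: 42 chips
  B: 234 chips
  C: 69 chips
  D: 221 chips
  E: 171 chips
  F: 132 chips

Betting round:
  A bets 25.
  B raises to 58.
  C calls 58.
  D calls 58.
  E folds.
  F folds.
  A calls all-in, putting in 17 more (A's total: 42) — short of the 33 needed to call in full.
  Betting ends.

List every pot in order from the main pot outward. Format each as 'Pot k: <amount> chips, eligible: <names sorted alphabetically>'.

Pot 1: 168 chips, eligible: A, B, C, D
Pot 2: 48 chips, eligible: B, C, D

Derivation:
Contributions: A=42, B=58, C=58, D=58
Folded: E, F
Pot levels (distinct totals of non-folded players): 42, 58
Layer 1-42: 42 each from A, B, C, D = 42*4 = 168 chips; eligible A, B, C, D
Layer 43-58: 16 each from B, C, D = 16*3 = 48 chips; eligible B, C, D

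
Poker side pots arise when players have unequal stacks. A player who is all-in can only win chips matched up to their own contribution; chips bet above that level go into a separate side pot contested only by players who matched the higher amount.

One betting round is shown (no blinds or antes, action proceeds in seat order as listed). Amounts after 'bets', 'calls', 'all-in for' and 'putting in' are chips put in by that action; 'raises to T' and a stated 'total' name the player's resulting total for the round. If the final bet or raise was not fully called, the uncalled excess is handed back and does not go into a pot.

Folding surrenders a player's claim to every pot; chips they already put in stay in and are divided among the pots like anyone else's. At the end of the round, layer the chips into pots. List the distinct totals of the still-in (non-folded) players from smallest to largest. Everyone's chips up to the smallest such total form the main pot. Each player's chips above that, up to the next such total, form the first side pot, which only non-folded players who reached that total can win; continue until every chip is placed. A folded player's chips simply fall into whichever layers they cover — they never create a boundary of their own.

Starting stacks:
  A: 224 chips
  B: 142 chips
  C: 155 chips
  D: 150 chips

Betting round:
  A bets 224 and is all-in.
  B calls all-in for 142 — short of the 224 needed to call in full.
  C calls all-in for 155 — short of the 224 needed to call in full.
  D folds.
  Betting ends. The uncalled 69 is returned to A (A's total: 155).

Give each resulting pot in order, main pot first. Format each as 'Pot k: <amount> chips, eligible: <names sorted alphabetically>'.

Pot 1: 426 chips, eligible: A, B, C
Pot 2: 26 chips, eligible: A, C

Derivation:
Contributions (after 69 returned to A): A=155, B=142, C=155
Folded: D
Pot levels (distinct totals of non-folded players): 142, 155
Layer 1-142: 142 each from A, B, C = 142*3 = 426 chips; eligible A, B, C
Layer 143-155: 13 each from A, C = 13*2 = 26 chips; eligible A, C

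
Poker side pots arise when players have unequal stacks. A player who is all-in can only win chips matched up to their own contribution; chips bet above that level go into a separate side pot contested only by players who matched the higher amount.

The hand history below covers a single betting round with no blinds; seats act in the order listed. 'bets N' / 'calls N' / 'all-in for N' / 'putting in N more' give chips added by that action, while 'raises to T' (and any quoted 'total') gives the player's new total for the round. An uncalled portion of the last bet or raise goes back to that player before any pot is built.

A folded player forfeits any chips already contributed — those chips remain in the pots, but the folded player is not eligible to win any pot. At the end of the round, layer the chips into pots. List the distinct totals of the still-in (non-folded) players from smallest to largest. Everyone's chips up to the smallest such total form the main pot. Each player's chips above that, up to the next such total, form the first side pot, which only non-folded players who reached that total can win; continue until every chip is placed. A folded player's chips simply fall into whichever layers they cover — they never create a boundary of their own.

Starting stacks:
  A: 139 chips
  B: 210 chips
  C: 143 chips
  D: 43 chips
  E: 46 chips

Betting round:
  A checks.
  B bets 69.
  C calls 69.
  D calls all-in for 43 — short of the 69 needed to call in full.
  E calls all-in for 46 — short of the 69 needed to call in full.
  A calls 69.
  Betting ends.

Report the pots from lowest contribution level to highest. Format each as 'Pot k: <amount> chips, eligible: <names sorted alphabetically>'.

Pot 1: 215 chips, eligible: A, B, C, D, E
Pot 2: 12 chips, eligible: A, B, C, E
Pot 3: 69 chips, eligible: A, B, C

Derivation:
Contributions: A=69, B=69, C=69, D=43, E=46
Pot levels (distinct totals of non-folded players): 43, 46, 69
Layer 1-43: 43 each from A, B, C, D, E = 43*5 = 215 chips; eligible A, B, C, D, E
Layer 44-46: 3 each from A, B, C, E = 3*4 = 12 chips; eligible A, B, C, E
Layer 47-69: 23 each from A, B, C = 23*3 = 69 chips; eligible A, B, C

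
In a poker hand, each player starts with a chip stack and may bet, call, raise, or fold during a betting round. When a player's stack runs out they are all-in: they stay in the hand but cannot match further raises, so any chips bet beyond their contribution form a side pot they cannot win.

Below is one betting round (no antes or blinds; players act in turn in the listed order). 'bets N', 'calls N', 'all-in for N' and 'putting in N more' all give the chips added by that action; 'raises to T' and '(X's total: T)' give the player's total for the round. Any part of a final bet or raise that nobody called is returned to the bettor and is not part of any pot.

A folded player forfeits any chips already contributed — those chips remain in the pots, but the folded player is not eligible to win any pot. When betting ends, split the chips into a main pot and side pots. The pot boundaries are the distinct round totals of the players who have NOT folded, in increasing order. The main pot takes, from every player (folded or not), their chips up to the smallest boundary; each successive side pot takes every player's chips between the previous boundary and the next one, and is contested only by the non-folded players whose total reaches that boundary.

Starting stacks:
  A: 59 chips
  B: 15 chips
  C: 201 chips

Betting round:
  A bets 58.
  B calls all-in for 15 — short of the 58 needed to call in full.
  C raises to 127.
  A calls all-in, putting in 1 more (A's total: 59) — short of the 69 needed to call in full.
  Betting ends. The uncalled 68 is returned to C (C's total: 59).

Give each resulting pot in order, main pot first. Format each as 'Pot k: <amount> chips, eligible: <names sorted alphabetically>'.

Contributions (after 68 returned to C): A=59, B=15, C=59
Pot levels (distinct totals of non-folded players): 15, 59
Layer 1-15: 15 each from A, B, C = 15*3 = 45 chips; eligible A, B, C
Layer 16-59: 44 each from A, C = 44*2 = 88 chips; eligible A, C

Pot 1: 45 chips, eligible: A, B, C
Pot 2: 88 chips, eligible: A, C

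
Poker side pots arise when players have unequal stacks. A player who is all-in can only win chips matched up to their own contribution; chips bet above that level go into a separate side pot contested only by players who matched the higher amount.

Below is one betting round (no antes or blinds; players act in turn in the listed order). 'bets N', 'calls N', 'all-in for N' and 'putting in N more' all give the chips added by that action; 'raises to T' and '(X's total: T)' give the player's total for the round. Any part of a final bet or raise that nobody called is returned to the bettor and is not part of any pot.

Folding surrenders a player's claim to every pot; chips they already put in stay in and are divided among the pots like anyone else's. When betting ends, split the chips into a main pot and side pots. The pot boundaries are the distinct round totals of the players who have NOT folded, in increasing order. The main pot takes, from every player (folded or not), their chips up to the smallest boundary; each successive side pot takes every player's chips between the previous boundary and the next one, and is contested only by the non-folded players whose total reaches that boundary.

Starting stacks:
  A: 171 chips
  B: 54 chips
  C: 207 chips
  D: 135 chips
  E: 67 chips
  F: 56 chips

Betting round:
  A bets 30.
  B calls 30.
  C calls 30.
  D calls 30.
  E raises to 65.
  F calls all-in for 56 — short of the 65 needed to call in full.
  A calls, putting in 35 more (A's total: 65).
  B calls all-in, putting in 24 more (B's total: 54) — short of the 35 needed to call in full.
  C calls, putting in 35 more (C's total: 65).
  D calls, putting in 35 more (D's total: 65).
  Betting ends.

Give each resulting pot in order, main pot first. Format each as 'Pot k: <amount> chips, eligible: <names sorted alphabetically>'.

Contributions: A=65, B=54, C=65, D=65, E=65, F=56
Pot levels (distinct totals of non-folded players): 54, 56, 65
Layer 1-54: 54 each from A, B, C, D, E, F = 54*6 = 324 chips; eligible A, B, C, D, E, F
Layer 55-56: 2 each from A, C, D, E, F = 2*5 = 10 chips; eligible A, C, D, E, F
Layer 57-65: 9 each from A, C, D, E = 9*4 = 36 chips; eligible A, C, D, E

Pot 1: 324 chips, eligible: A, B, C, D, E, F
Pot 2: 10 chips, eligible: A, C, D, E, F
Pot 3: 36 chips, eligible: A, C, D, E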